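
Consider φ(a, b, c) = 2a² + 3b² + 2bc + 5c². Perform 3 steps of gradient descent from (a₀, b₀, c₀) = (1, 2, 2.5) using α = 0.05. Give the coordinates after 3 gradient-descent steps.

(0.512, 0.449, 0.135)

∇φ = (4a, 6b + 2c, 2b + 10c)
(a₁, b₁, c₁) = (1, 2, 2.5) − 0.05·(4, 17, 29) = (0.8, 1.15, 1.05)
(a₂, b₂, c₂) = (0.8, 1.15, 1.05) − 0.05·(3.2, 9, 12.8) = (0.64, 0.7, 0.41)
(a₃, b₃, c₃) = (0.64, 0.7, 0.41) − 0.05·(2.56, 5.02, 5.5) = (0.512, 0.449, 0.135)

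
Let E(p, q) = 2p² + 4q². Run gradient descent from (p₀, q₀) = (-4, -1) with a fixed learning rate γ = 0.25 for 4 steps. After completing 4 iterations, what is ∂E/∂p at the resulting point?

0

∇E = (4p, 8q)
(p₁, q₁) = (-4, -1) − 0.25·(-16, -8) = (0, 1)
(p₂, q₂) = (0, 1) − 0.25·(0, 8) = (0, -1)
(p₃, q₃) = (0, -1) − 0.25·(0, -8) = (0, 1)
(p₄, q₄) = (0, 1) − 0.25·(0, 8) = (0, -1)
∂E/∂p at (0, -1) = 0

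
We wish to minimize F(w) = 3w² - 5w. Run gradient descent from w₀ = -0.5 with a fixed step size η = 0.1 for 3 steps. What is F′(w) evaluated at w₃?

-0.512

F′(w) = 6w - 5
w₁ = -0.5 − 0.1·(-8) = 0.3
w₂ = 0.3 − 0.1·(-3.2) = 0.62
w₃ = 0.62 − 0.1·(-1.28) = 0.748
F′(w) at (0.748) = -0.512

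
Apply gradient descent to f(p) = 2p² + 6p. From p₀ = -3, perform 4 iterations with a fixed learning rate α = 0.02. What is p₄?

f′(p) = 4p + 6
p₁ = -3 − 0.02·(-6) = -2.88
p₂ = -2.88 − 0.02·(-5.52) = -2.7696
p₃ = -2.7696 − 0.02·(-5.0784) = -2.668032
p₄ = -2.668032 − 0.02·(-4.672128) = -2.57458944

-2.57458944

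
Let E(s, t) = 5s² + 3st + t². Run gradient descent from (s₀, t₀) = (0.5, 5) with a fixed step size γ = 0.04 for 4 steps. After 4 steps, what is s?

-1.03977984

∇E = (10s + 3t, 3s + 2t)
(s₁, t₁) = (0.5, 5) − 0.04·(20, 11.5) = (-0.3, 4.54)
(s₂, t₂) = (-0.3, 4.54) − 0.04·(10.62, 8.18) = (-0.7248, 4.2128)
(s₃, t₃) = (-0.7248, 4.2128) − 0.04·(5.3904, 6.2512) = (-0.940416, 3.962752)
(s₄, t₄) = (-0.940416, 3.962752) − 0.04·(2.484096, 5.104256) = (-1.03977984, 3.75858176)
s = -1.03977984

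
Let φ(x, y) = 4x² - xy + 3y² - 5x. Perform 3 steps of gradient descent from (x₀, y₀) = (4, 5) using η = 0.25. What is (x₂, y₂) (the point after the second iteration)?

(2.375, 0.375)

∇φ = (8x - y - 5, -x + 6y)
(x₁, y₁) = (4, 5) − 0.25·(22, 26) = (-1.5, -1.5)
(x₂, y₂) = (-1.5, -1.5) − 0.25·(-15.5, -7.5) = (2.375, 0.375)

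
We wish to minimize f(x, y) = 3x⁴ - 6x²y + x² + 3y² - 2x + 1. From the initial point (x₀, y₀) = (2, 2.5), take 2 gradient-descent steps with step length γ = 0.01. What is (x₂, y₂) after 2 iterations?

∇f = (12x³ - 12xy + 2x - 2, -6x² + 6y)
Step 1: at (2, 2.5), ∇f = (38, -9) → (2, 2.5) − 0.01·(38, -9) = (1.62, 2.59)
Step 2: at (1.62, 2.59), ∇f = (1.908736, -0.2064) → (1.62, 2.59) − 0.01·(1.908736, -0.2064) = (1.60091264, 2.592064)

(1.60091264, 2.592064)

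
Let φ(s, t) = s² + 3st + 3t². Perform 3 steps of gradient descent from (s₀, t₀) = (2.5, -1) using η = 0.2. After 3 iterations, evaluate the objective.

0.869376

∇φ = (2s + 3t, 3s + 6t)
(s₁, t₁) = (2.5, -1) − 0.2·(2, 1.5) = (2.1, -1.3)
(s₂, t₂) = (2.1, -1.3) − 0.2·(0.3, -1.5) = (2.04, -1)
(s₃, t₃) = (2.04, -1) − 0.2·(1.08, 0.12) = (1.824, -1.024)
φ(1.824, -1.024) = 0.869376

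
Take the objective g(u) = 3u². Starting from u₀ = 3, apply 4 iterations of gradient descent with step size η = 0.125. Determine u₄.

0.01171875

g′(u) = 6u
u₁ = 3 − 0.125·18 = 0.75
u₂ = 0.75 − 0.125·4.5 = 0.1875
u₃ = 0.1875 − 0.125·1.125 = 0.046875
u₄ = 0.046875 − 0.125·0.28125 = 0.01171875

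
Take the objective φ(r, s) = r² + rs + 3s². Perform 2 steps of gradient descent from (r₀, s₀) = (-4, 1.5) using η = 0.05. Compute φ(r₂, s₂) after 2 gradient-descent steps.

11.1517671875

∇φ = (2r + s, r + 6s)
Step 1: at (-4, 1.5), ∇φ = (-6.5, 5) → (-4, 1.5) − 0.05·(-6.5, 5) = (-3.675, 1.25)
Step 2: at (-3.675, 1.25), ∇φ = (-6.1, 3.825) → (-3.675, 1.25) − 0.05·(-6.1, 3.825) = (-3.37, 1.05875)
φ(-3.37, 1.05875) = 11.1517671875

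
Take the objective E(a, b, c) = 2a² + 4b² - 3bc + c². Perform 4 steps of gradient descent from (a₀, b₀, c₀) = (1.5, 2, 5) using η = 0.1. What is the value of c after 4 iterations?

3.6305

∇E = (4a, 8b - 3c, -3b + 2c)
Step 1: at (1.5, 2, 5), ∇E = (6, 1, 4) → (1.5, 2, 5) − 0.1·(6, 1, 4) = (0.9, 1.9, 4.6)
Step 2: at (0.9, 1.9, 4.6), ∇E = (3.6, 1.4, 3.5) → (0.9, 1.9, 4.6) − 0.1·(3.6, 1.4, 3.5) = (0.54, 1.76, 4.25)
Step 3: at (0.54, 1.76, 4.25), ∇E = (2.16, 1.33, 3.22) → (0.54, 1.76, 4.25) − 0.1·(2.16, 1.33, 3.22) = (0.324, 1.627, 3.928)
Step 4: at (0.324, 1.627, 3.928), ∇E = (1.296, 1.232, 2.975) → (0.324, 1.627, 3.928) − 0.1·(1.296, 1.232, 2.975) = (0.1944, 1.5038, 3.6305)
c = 3.6305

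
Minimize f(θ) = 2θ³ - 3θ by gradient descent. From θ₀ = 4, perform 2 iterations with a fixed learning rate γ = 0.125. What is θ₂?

f′(θ) = 6θ² - 3
θ₁ = 4 − 0.125·93 = -7.625
θ₂ = -7.625 − 0.125·345.84375 = -50.85546875

-50.85546875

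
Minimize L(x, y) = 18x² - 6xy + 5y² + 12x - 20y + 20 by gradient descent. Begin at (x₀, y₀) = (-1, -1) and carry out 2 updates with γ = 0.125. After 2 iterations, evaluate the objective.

373.53515625

∇L = (36x - 6y + 12, -6x + 10y - 20)
(x₁, y₁) = (-1, -1) − 0.125·(-18, -24) = (1.25, 2)
(x₂, y₂) = (1.25, 2) − 0.125·(45, -7.5) = (-4.375, 2.9375)
L(-4.375, 2.9375) = 373.53515625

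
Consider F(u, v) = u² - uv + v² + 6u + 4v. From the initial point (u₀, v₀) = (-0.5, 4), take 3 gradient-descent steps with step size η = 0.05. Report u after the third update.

-0.723125

∇F = (2u - v + 6, -u + 2v + 4)
Step 1: at (-0.5, 4), ∇F = (1, 12.5) → (-0.5, 4) − 0.05·(1, 12.5) = (-0.55, 3.375)
Step 2: at (-0.55, 3.375), ∇F = (1.525, 11.3) → (-0.55, 3.375) − 0.05·(1.525, 11.3) = (-0.62625, 2.81)
Step 3: at (-0.62625, 2.81), ∇F = (1.9375, 10.24625) → (-0.62625, 2.81) − 0.05·(1.9375, 10.24625) = (-0.723125, 2.2976875)
u = -0.723125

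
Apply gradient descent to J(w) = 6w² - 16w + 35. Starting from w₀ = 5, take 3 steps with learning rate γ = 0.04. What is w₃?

J′(w) = 12w - 16
w₁ = 5 − 0.04·44 = 3.24
w₂ = 3.24 − 0.04·22.88 = 2.3248
w₃ = 2.3248 − 0.04·11.8976 = 1.848896

1.848896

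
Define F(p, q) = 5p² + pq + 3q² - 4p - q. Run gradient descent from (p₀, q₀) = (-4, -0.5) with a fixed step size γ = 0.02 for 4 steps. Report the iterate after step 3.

∇F = (10p + q - 4, p + 6q - 1)
(p₁, q₁) = (-4, -0.5) − 0.02·(-44.5, -8) = (-3.11, -0.34)
(p₂, q₂) = (-3.11, -0.34) − 0.02·(-35.44, -6.15) = (-2.4012, -0.217)
(p₃, q₃) = (-2.4012, -0.217) − 0.02·(-28.229, -4.7032) = (-1.83662, -0.122936)

(-1.83662, -0.122936)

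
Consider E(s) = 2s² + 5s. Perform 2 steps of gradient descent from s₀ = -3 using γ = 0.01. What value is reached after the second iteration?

E′(s) = 4s + 5
s₁ = -3 − 0.01·(-7) = -2.93
s₂ = -2.93 − 0.01·(-6.72) = -2.8628

-2.8628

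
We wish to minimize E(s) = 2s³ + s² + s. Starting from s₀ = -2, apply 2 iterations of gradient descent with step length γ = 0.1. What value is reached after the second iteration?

E′(s) = 6s² + 2s + 1
s₁ = -2 − 0.1·21 = -4.1
s₂ = -4.1 − 0.1·93.66 = -13.466

-13.466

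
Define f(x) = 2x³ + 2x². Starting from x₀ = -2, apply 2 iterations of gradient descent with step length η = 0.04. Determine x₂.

f′(x) = 6x² + 4x
Step 1: f′(-2) = 16; x₁ = -2 − 0.04·16 = -2.64
Step 2: f′(-2.64) = 31.2576; x₂ = -2.64 − 0.04·31.2576 = -3.890304

-3.890304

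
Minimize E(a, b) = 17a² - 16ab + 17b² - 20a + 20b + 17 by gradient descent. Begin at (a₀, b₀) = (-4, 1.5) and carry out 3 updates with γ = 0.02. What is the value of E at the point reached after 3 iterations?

10.9327352832

∇E = (34a - 16b - 20, -16a + 34b + 20)
(a₁, b₁) = (-4, 1.5) − 0.02·(-180, 135) = (-0.4, -1.2)
(a₂, b₂) = (-0.4, -1.2) − 0.02·(-14.4, -14.4) = (-0.112, -0.912)
(a₃, b₃) = (-0.112, -0.912) − 0.02·(-9.216, -9.216) = (0.07232, -0.72768)
E(0.07232, -0.72768) = 10.9327352832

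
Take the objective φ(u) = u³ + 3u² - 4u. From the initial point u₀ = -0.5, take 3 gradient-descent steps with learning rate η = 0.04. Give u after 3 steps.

0.13133125

φ′(u) = 3u² + 6u - 4
u₁ = -0.5 − 0.04·(-6.25) = -0.25
u₂ = -0.25 − 0.04·(-5.3125) = -0.0375
u₃ = -0.0375 − 0.04·(-4.22078125) = 0.13133125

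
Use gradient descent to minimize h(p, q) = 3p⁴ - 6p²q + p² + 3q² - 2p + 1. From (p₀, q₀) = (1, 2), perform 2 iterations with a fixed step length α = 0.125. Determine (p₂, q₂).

(-16.625, 5)

∇h = (12p³ - 12pq + 2p - 2, -6p² + 6q)
(p₁, q₁) = (1, 2) − 0.125·(-12, 6) = (2.5, 1.25)
(p₂, q₂) = (2.5, 1.25) − 0.125·(153, -30) = (-16.625, 5)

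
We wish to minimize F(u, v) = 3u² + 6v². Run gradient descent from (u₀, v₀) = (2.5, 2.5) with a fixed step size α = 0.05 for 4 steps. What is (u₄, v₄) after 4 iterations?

(0.60025, 0.064)

∇F = (6u, 12v)
Step 1: at (2.5, 2.5), ∇F = (15, 30) → (2.5, 2.5) − 0.05·(15, 30) = (1.75, 1)
Step 2: at (1.75, 1), ∇F = (10.5, 12) → (1.75, 1) − 0.05·(10.5, 12) = (1.225, 0.4)
Step 3: at (1.225, 0.4), ∇F = (7.35, 4.8) → (1.225, 0.4) − 0.05·(7.35, 4.8) = (0.8575, 0.16)
Step 4: at (0.8575, 0.16), ∇F = (5.145, 1.92) → (0.8575, 0.16) − 0.05·(5.145, 1.92) = (0.60025, 0.064)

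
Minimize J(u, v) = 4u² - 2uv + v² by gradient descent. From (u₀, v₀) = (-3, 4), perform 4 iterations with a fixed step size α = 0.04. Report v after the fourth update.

2.46711296

∇J = (8u - 2v, -2u + 2v)
(u₁, v₁) = (-3, 4) − 0.04·(-32, 14) = (-1.72, 3.44)
(u₂, v₂) = (-1.72, 3.44) − 0.04·(-20.64, 10.32) = (-0.8944, 3.0272)
(u₃, v₃) = (-0.8944, 3.0272) − 0.04·(-13.2096, 7.8432) = (-0.366016, 2.713472)
(u₄, v₄) = (-0.366016, 2.713472) − 0.04·(-8.355072, 6.158976) = (-0.03181312, 2.46711296)
v = 2.46711296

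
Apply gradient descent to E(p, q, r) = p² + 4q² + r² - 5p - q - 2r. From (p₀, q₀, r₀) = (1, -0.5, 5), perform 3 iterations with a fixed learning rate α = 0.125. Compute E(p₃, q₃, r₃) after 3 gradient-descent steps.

-4.06439208984375

∇E = (2p - 5, 8q - 1, 2r - 2)
Step 1: at (1, -0.5, 5), ∇E = (-3, -5, 8) → (1, -0.5, 5) − 0.125·(-3, -5, 8) = (1.375, 0.125, 4)
Step 2: at (1.375, 0.125, 4), ∇E = (-2.25, 0, 6) → (1.375, 0.125, 4) − 0.125·(-2.25, 0, 6) = (1.65625, 0.125, 3.25)
Step 3: at (1.65625, 0.125, 3.25), ∇E = (-1.6875, 0, 4.5) → (1.65625, 0.125, 3.25) − 0.125·(-1.6875, 0, 4.5) = (1.8671875, 0.125, 2.6875)
E(1.8671875, 0.125, 2.6875) = -4.06439208984375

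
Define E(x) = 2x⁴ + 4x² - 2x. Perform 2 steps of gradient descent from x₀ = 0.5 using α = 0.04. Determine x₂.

E′(x) = 8x³ + 8x - 2
x₁ = 0.5 − 0.04·3 = 0.38
x₂ = 0.38 − 0.04·1.478976 = 0.32084096

0.32084096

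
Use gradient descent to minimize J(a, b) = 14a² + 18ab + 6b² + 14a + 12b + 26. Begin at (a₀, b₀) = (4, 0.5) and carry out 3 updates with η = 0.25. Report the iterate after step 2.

(274, 174.875)

∇J = (28a + 18b + 14, 18a + 12b + 12)
Step 1: at (4, 0.5), ∇J = (135, 90) → (4, 0.5) − 0.25·(135, 90) = (-29.75, -22)
Step 2: at (-29.75, -22), ∇J = (-1215, -787.5) → (-29.75, -22) − 0.25·(-1215, -787.5) = (274, 174.875)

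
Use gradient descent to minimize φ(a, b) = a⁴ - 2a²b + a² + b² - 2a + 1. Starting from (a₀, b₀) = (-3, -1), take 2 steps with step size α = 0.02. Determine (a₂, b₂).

∇φ = (4a³ - 4ab + 2a - 2, -2a² + 2b)
Step 1: at (-3, -1), ∇φ = (-128, -20) → (-3, -1) − 0.02·(-128, -20) = (-0.44, -0.6)
Step 2: at (-0.44, -0.6), ∇φ = (-4.276736, -1.5872) → (-0.44, -0.6) − 0.02·(-4.276736, -1.5872) = (-0.35446528, -0.568256)

(-0.35446528, -0.568256)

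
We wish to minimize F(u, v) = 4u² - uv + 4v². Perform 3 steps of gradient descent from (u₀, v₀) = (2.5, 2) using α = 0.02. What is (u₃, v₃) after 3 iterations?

∇F = (8u - v, -u + 8v)
Step 1: at (2.5, 2), ∇F = (18, 13.5) → (2.5, 2) − 0.02·(18, 13.5) = (2.14, 1.73)
Step 2: at (2.14, 1.73), ∇F = (15.39, 11.7) → (2.14, 1.73) − 0.02·(15.39, 11.7) = (1.8322, 1.496)
Step 3: at (1.8322, 1.496), ∇F = (13.1616, 10.1358) → (1.8322, 1.496) − 0.02·(13.1616, 10.1358) = (1.568968, 1.293284)

(1.568968, 1.293284)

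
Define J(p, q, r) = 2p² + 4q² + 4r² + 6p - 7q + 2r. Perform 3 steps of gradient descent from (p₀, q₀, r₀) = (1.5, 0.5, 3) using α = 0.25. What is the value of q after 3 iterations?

1.25

∇J = (4p + 6, 8q - 7, 8r + 2)
Step 1: at (1.5, 0.5, 3), ∇J = (12, -3, 26) → (1.5, 0.5, 3) − 0.25·(12, -3, 26) = (-1.5, 1.25, -3.5)
Step 2: at (-1.5, 1.25, -3.5), ∇J = (0, 3, -26) → (-1.5, 1.25, -3.5) − 0.25·(0, 3, -26) = (-1.5, 0.5, 3)
Step 3: at (-1.5, 0.5, 3), ∇J = (0, -3, 26) → (-1.5, 0.5, 3) − 0.25·(0, -3, 26) = (-1.5, 1.25, -3.5)
q = 1.25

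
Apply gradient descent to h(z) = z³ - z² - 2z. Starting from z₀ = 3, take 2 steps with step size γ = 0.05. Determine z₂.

1.724625

h′(z) = 3z² - 2z - 2
z₁ = 3 − 0.05·19 = 2.05
z₂ = 2.05 − 0.05·6.5075 = 1.724625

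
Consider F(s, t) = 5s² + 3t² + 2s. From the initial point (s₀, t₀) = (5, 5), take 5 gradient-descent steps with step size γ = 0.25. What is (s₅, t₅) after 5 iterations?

(-39.6875, -0.15625)

∇F = (10s + 2, 6t)
(s₁, t₁) = (5, 5) − 0.25·(52, 30) = (-8, -2.5)
(s₂, t₂) = (-8, -2.5) − 0.25·(-78, -15) = (11.5, 1.25)
(s₃, t₃) = (11.5, 1.25) − 0.25·(117, 7.5) = (-17.75, -0.625)
(s₄, t₄) = (-17.75, -0.625) − 0.25·(-175.5, -3.75) = (26.125, 0.3125)
(s₅, t₅) = (26.125, 0.3125) − 0.25·(263.25, 1.875) = (-39.6875, -0.15625)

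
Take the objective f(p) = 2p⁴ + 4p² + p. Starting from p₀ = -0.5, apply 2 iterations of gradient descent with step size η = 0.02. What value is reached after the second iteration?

f′(p) = 8p³ + 8p + 1
Step 1: f′(-0.5) = -4; p₁ = -0.5 − 0.02·(-4) = -0.42
Step 2: f′(-0.42) = -2.952704; p₂ = -0.42 − 0.02·(-2.952704) = -0.36094592

-0.36094592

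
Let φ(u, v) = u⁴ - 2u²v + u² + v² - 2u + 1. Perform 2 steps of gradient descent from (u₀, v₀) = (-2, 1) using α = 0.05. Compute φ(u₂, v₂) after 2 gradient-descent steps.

3.093119600625

∇φ = (4u³ - 4uv + 2u - 2, -2u² + 2v)
Step 1: at (-2, 1), ∇φ = (-30, -6) → (-2, 1) − 0.05·(-30, -6) = (-0.5, 1.3)
Step 2: at (-0.5, 1.3), ∇φ = (-0.9, 2.1) → (-0.5, 1.3) − 0.05·(-0.9, 2.1) = (-0.455, 1.195)
φ(-0.455, 1.195) = 3.093119600625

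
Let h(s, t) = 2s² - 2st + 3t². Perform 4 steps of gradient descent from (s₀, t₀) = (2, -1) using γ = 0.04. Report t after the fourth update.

∇h = (4s - 2t, -2s + 6t)
(s₁, t₁) = (2, -1) − 0.04·(10, -10) = (1.6, -0.6)
(s₂, t₂) = (1.6, -0.6) − 0.04·(7.6, -6.8) = (1.296, -0.328)
(s₃, t₃) = (1.296, -0.328) − 0.04·(5.84, -4.56) = (1.0624, -0.1456)
(s₄, t₄) = (1.0624, -0.1456) − 0.04·(4.5408, -2.9984) = (0.880768, -0.025664)
t = -0.025664

-0.025664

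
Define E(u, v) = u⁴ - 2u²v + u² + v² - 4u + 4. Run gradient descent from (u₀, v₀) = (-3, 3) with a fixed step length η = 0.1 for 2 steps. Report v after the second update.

8.768

∇E = (4u³ - 4uv + 2u - 4, -2u² + 2v)
Step 1: at (-3, 3), ∇E = (-82, -12) → (-3, 3) − 0.1·(-82, -12) = (5.2, 4.2)
Step 2: at (5.2, 4.2), ∇E = (481.472, -45.68) → (5.2, 4.2) − 0.1·(481.472, -45.68) = (-42.9472, 8.768)
v = 8.768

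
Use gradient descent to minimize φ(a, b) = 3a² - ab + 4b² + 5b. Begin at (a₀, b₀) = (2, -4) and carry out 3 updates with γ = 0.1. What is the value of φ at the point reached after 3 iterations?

-1.585732

∇φ = (6a - b, -a + 8b + 5)
Step 1: at (2, -4), ∇φ = (16, -29) → (2, -4) − 0.1·(16, -29) = (0.4, -1.1)
Step 2: at (0.4, -1.1), ∇φ = (3.5, -4.2) → (0.4, -1.1) − 0.1·(3.5, -4.2) = (0.05, -0.68)
Step 3: at (0.05, -0.68), ∇φ = (0.98, -0.49) → (0.05, -0.68) − 0.1·(0.98, -0.49) = (-0.048, -0.631)
φ(-0.048, -0.631) = -1.585732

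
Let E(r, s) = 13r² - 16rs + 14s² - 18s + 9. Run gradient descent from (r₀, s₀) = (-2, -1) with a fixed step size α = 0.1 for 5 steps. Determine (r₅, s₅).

∇E = (26r - 16s, -16r + 28s - 18)
(r₁, s₁) = (-2, -1) − 0.1·(-36, -14) = (1.6, 0.4)
(r₂, s₂) = (1.6, 0.4) − 0.1·(35.2, -32.4) = (-1.92, 3.64)
(r₃, s₃) = (-1.92, 3.64) − 0.1·(-108.16, 114.64) = (8.896, -7.824)
(r₄, s₄) = (8.896, -7.824) − 0.1·(356.48, -379.408) = (-26.752, 30.1168)
(r₅, s₅) = (-26.752, 30.1168) − 0.1·(-1177.4208, 1253.3024) = (90.99008, -95.21344)

(90.99008, -95.21344)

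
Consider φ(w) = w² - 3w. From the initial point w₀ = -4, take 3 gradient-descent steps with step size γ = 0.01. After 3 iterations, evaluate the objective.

24.546732021136

φ′(w) = 2w - 3
Step 1: φ′(-4) = -11; w₁ = -4 − 0.01·(-11) = -3.89
Step 2: φ′(-3.89) = -10.78; w₂ = -3.89 − 0.01·(-10.78) = -3.7822
Step 3: φ′(-3.7822) = -10.5644; w₃ = -3.7822 − 0.01·(-10.5644) = -3.676556
φ(-3.676556) = 24.546732021136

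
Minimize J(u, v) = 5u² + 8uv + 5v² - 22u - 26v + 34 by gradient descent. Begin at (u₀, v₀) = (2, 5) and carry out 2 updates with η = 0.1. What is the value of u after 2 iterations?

∇J = (10u + 8v - 22, 8u + 10v - 26)
Step 1: at (2, 5), ∇J = (38, 40) → (2, 5) − 0.1·(38, 40) = (-1.8, 1)
Step 2: at (-1.8, 1), ∇J = (-32, -30.4) → (-1.8, 1) − 0.1·(-32, -30.4) = (1.4, 4.04)
u = 1.4

1.4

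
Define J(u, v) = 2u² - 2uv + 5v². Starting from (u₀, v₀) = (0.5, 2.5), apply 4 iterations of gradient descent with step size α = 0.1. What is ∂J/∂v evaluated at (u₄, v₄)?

0.2256

∇J = (4u - 2v, -2u + 10v)
Step 1: at (0.5, 2.5), ∇J = (-3, 24) → (0.5, 2.5) − 0.1·(-3, 24) = (0.8, 0.1)
Step 2: at (0.8, 0.1), ∇J = (3, -0.6) → (0.8, 0.1) − 0.1·(3, -0.6) = (0.5, 0.16)
Step 3: at (0.5, 0.16), ∇J = (1.68, 0.6) → (0.5, 0.16) − 0.1·(1.68, 0.6) = (0.332, 0.1)
Step 4: at (0.332, 0.1), ∇J = (1.128, 0.336) → (0.332, 0.1) − 0.1·(1.128, 0.336) = (0.2192, 0.0664)
∂J/∂v at (0.2192, 0.0664) = 0.2256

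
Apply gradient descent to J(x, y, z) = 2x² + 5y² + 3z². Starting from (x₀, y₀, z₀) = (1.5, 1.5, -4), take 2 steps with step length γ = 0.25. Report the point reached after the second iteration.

(0, 3.375, -1)

∇J = (4x, 10y, 6z)
Step 1: at (1.5, 1.5, -4), ∇J = (6, 15, -24) → (1.5, 1.5, -4) − 0.25·(6, 15, -24) = (0, -2.25, 2)
Step 2: at (0, -2.25, 2), ∇J = (0, -22.5, 12) → (0, -2.25, 2) − 0.25·(0, -22.5, 12) = (0, 3.375, -1)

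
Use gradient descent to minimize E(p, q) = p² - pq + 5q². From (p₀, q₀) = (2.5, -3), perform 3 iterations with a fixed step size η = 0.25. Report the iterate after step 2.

(1.53125, -7.5625)

∇E = (2p - q, -p + 10q)
Step 1: at (2.5, -3), ∇E = (8, -32.5) → (2.5, -3) − 0.25·(8, -32.5) = (0.5, 5.125)
Step 2: at (0.5, 5.125), ∇E = (-4.125, 50.75) → (0.5, 5.125) − 0.25·(-4.125, 50.75) = (1.53125, -7.5625)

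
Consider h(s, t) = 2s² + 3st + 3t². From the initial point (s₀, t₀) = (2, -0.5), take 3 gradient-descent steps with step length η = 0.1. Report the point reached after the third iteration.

(0.8475, -0.605)

∇h = (4s + 3t, 3s + 6t)
Step 1: at (2, -0.5), ∇h = (6.5, 3) → (2, -0.5) − 0.1·(6.5, 3) = (1.35, -0.8)
Step 2: at (1.35, -0.8), ∇h = (3, -0.75) → (1.35, -0.8) − 0.1·(3, -0.75) = (1.05, -0.725)
Step 3: at (1.05, -0.725), ∇h = (2.025, -1.2) → (1.05, -0.725) − 0.1·(2.025, -1.2) = (0.8475, -0.605)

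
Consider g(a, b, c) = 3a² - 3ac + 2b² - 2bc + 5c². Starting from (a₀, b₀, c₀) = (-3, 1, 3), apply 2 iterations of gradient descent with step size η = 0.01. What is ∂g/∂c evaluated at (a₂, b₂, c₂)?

28.4533

∇g = (6a - 3c, 4b - 2c, -3a - 2b + 10c)
Step 1: at (-3, 1, 3), ∇g = (-27, -2, 37) → (-3, 1, 3) − 0.01·(-27, -2, 37) = (-2.73, 1.02, 2.63)
Step 2: at (-2.73, 1.02, 2.63), ∇g = (-24.27, -1.18, 32.45) → (-2.73, 1.02, 2.63) − 0.01·(-24.27, -1.18, 32.45) = (-2.4873, 1.0318, 2.3055)
∂g/∂c at (-2.4873, 1.0318, 2.3055) = 28.4533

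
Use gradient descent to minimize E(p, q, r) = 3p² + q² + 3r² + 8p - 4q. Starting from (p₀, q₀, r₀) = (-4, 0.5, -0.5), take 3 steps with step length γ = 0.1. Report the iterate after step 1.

∇E = (6p + 8, 2q - 4, 6r)
(p₁, q₁, r₁) = (-4, 0.5, -0.5) − 0.1·(-16, -3, -3) = (-2.4, 0.8, -0.2)

(-2.4, 0.8, -0.2)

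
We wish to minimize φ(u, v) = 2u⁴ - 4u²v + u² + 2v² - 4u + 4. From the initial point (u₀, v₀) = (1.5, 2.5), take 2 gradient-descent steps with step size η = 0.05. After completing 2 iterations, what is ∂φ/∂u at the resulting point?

-6.756423151104

∇φ = (8u³ - 8uv + 2u - 4, -4u² + 4v)
(u₁, v₁) = (1.5, 2.5) − 0.05·(-4, 1) = (1.7, 2.45)
(u₂, v₂) = (1.7, 2.45) − 0.05·(5.384, -1.76) = (1.4308, 2.538)
∂φ/∂u at (1.4308, 2.538) = -6.756423151104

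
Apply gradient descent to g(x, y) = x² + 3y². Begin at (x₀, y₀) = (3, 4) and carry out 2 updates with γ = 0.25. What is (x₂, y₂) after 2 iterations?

∇g = (2x, 6y)
(x₁, y₁) = (3, 4) − 0.25·(6, 24) = (1.5, -2)
(x₂, y₂) = (1.5, -2) − 0.25·(3, -12) = (0.75, 1)

(0.75, 1)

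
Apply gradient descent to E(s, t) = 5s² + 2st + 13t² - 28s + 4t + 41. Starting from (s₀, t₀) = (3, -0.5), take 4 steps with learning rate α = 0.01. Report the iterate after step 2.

∇E = (10s + 2t - 28, 2s + 26t + 4)
Step 1: at (3, -0.5), ∇E = (1, -3) → (3, -0.5) − 0.01·(1, -3) = (2.99, -0.47)
Step 2: at (2.99, -0.47), ∇E = (0.96, -2.24) → (2.99, -0.47) − 0.01·(0.96, -2.24) = (2.9804, -0.4476)

(2.9804, -0.4476)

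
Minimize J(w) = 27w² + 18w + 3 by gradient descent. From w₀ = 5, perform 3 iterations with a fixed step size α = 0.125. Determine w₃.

-1014.25

J′(w) = 54w + 18
Step 1: J′(5) = 288; w₁ = 5 − 0.125·288 = -31
Step 2: J′(-31) = -1656; w₂ = -31 − 0.125·(-1656) = 176
Step 3: J′(176) = 9522; w₃ = 176 − 0.125·9522 = -1014.25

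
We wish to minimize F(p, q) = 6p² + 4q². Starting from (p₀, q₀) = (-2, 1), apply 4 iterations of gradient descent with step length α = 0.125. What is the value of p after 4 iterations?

-0.125

∇F = (12p, 8q)
Step 1: at (-2, 1), ∇F = (-24, 8) → (-2, 1) − 0.125·(-24, 8) = (1, 0)
Step 2: at (1, 0), ∇F = (12, 0) → (1, 0) − 0.125·(12, 0) = (-0.5, 0)
Step 3: at (-0.5, 0), ∇F = (-6, 0) → (-0.5, 0) − 0.125·(-6, 0) = (0.25, 0)
Step 4: at (0.25, 0), ∇F = (3, 0) → (0.25, 0) − 0.125·(3, 0) = (-0.125, 0)
p = -0.125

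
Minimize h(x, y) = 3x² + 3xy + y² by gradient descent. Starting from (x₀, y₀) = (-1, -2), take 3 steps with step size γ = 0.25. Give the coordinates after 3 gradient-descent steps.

(1.625, -0.203125)

∇h = (6x + 3y, 3x + 2y)
(x₁, y₁) = (-1, -2) − 0.25·(-12, -7) = (2, -0.25)
(x₂, y₂) = (2, -0.25) − 0.25·(11.25, 5.5) = (-0.8125, -1.625)
(x₃, y₃) = (-0.8125, -1.625) − 0.25·(-9.75, -5.6875) = (1.625, -0.203125)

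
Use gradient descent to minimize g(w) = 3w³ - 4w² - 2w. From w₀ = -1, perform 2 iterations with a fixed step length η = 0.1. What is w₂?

g′(w) = 9w² - 8w - 2
Step 1: g′(-1) = 15; w₁ = -1 − 0.1·15 = -2.5
Step 2: g′(-2.5) = 74.25; w₂ = -2.5 − 0.1·74.25 = -9.925

-9.925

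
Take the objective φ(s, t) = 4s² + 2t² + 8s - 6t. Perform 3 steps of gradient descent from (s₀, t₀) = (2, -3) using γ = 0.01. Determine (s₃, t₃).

(1.336064, -2.481312)

∇φ = (8s + 8, 4t - 6)
(s₁, t₁) = (2, -3) − 0.01·(24, -18) = (1.76, -2.82)
(s₂, t₂) = (1.76, -2.82) − 0.01·(22.08, -17.28) = (1.5392, -2.6472)
(s₃, t₃) = (1.5392, -2.6472) − 0.01·(20.3136, -16.5888) = (1.336064, -2.481312)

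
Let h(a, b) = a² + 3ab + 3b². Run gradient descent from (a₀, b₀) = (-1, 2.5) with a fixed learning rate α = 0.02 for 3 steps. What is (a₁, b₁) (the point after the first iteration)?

(-1.11, 2.26)

∇h = (2a + 3b, 3a + 6b)
(a₁, b₁) = (-1, 2.5) − 0.02·(5.5, 12) = (-1.11, 2.26)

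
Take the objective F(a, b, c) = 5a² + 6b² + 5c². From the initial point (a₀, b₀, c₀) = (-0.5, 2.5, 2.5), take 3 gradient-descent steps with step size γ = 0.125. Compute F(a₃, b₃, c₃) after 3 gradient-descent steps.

∇F = (10a, 12b, 10c)
(a₁, b₁, c₁) = (-0.5, 2.5, 2.5) − 0.125·(-5, 30, 25) = (0.125, -1.25, -0.625)
(a₂, b₂, c₂) = (0.125, -1.25, -0.625) − 0.125·(1.25, -15, -6.25) = (-0.03125, 0.625, 0.15625)
(a₃, b₃, c₃) = (-0.03125, 0.625, 0.15625) − 0.125·(-0.3125, 7.5, 1.5625) = (0.0078125, -0.3125, -0.0390625)
F(0.0078125, -0.3125, -0.0390625) = 0.5938720703125

0.5938720703125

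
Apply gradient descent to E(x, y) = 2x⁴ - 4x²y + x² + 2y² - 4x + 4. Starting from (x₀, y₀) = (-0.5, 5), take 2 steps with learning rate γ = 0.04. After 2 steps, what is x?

-1.87228288

∇E = (8x³ - 8xy + 2x - 4, -4x² + 4y)
Step 1: at (-0.5, 5), ∇E = (14, 19) → (-0.5, 5) − 0.04·(14, 19) = (-1.06, 4.24)
Step 2: at (-1.06, 4.24), ∇E = (20.307072, 12.4656) → (-1.06, 4.24) − 0.04·(20.307072, 12.4656) = (-1.87228288, 3.741376)
x = -1.87228288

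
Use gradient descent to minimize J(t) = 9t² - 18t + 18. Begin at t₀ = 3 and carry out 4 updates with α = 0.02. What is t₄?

J′(t) = 18t - 18
t₁ = 3 − 0.02·36 = 2.28
t₂ = 2.28 − 0.02·23.04 = 1.8192
t₃ = 1.8192 − 0.02·14.7456 = 1.524288
t₄ = 1.524288 − 0.02·9.437184 = 1.33554432

1.33554432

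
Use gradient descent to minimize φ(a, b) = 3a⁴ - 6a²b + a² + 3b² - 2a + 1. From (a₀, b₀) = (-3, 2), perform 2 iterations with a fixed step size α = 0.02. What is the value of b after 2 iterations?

∇φ = (12a³ - 12ab + 2a - 2, -6a² + 6b)
Step 1: at (-3, 2), ∇φ = (-260, -42) → (-3, 2) − 0.02·(-260, -42) = (2.2, 2.84)
Step 2: at (2.2, 2.84), ∇φ = (55.2, -12) → (2.2, 2.84) − 0.02·(55.2, -12) = (1.096, 3.08)
b = 3.08

3.08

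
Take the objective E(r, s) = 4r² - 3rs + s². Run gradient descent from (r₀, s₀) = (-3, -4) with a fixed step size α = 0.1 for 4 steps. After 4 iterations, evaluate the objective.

4.73120116

∇E = (8r - 3s, -3r + 2s)
Step 1: at (-3, -4), ∇E = (-12, 1) → (-3, -4) − 0.1·(-12, 1) = (-1.8, -4.1)
Step 2: at (-1.8, -4.1), ∇E = (-2.1, -2.8) → (-1.8, -4.1) − 0.1·(-2.1, -2.8) = (-1.59, -3.82)
Step 3: at (-1.59, -3.82), ∇E = (-1.26, -2.87) → (-1.59, -3.82) − 0.1·(-1.26, -2.87) = (-1.464, -3.533)
Step 4: at (-1.464, -3.533), ∇E = (-1.113, -2.674) → (-1.464, -3.533) − 0.1·(-1.113, -2.674) = (-1.3527, -3.2656)
E(-1.3527, -3.2656) = 4.73120116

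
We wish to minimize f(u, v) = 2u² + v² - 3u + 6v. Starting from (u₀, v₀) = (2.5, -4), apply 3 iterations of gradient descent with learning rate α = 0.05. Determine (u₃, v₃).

(1.646, -3.729)

∇f = (4u - 3, 2v + 6)
(u₁, v₁) = (2.5, -4) − 0.05·(7, -2) = (2.15, -3.9)
(u₂, v₂) = (2.15, -3.9) − 0.05·(5.6, -1.8) = (1.87, -3.81)
(u₃, v₃) = (1.87, -3.81) − 0.05·(4.48, -1.62) = (1.646, -3.729)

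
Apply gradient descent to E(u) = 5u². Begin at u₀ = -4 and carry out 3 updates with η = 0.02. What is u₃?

-2.048

E′(u) = 10u
u₁ = -4 − 0.02·(-40) = -3.2
u₂ = -3.2 − 0.02·(-32) = -2.56
u₃ = -2.56 − 0.02·(-25.6) = -2.048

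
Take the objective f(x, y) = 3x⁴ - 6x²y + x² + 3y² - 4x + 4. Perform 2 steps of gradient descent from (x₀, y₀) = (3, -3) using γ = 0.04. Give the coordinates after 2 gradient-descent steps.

∇f = (12x³ - 12xy + 2x - 4, -6x² + 6y)
(x₁, y₁) = (3, -3) − 0.04·(434, -72) = (-14.36, -0.12)
(x₂, y₂) = (-14.36, -0.12) − 0.04·(-35587.436672, -1237.9776) = (1409.13746688, 49.399104)

(1409.13746688, 49.399104)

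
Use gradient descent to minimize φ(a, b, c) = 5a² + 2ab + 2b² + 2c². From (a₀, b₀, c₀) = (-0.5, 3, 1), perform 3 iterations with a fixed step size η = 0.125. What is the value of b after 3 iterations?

0.546875

∇φ = (10a + 2b, 2a + 4b, 4c)
(a₁, b₁, c₁) = (-0.5, 3, 1) − 0.125·(1, 11, 4) = (-0.625, 1.625, 0.5)
(a₂, b₂, c₂) = (-0.625, 1.625, 0.5) − 0.125·(-3, 5.25, 2) = (-0.25, 0.96875, 0.25)
(a₃, b₃, c₃) = (-0.25, 0.96875, 0.25) − 0.125·(-0.5625, 3.375, 1) = (-0.1796875, 0.546875, 0.125)
b = 0.546875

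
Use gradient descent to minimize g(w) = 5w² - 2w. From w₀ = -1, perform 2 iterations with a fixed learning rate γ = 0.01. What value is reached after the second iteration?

-0.772

g′(w) = 10w - 2
w₁ = -1 − 0.01·(-12) = -0.88
w₂ = -0.88 − 0.01·(-10.8) = -0.772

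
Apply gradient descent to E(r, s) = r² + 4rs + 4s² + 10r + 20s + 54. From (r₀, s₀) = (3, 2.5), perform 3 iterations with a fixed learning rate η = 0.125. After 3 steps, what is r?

0.359375

∇E = (2r + 4s + 10, 4r + 8s + 20)
(r₁, s₁) = (3, 2.5) − 0.125·(26, 52) = (-0.25, -4)
(r₂, s₂) = (-0.25, -4) − 0.125·(-6.5, -13) = (0.5625, -2.375)
(r₃, s₃) = (0.5625, -2.375) − 0.125·(1.625, 3.25) = (0.359375, -2.78125)
r = 0.359375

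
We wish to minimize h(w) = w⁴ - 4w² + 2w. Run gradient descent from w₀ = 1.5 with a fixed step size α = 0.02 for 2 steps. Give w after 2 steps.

h′(w) = 4w³ - 8w + 2
w₁ = 1.5 − 0.02·3.5 = 1.43
w₂ = 1.43 − 0.02·2.256828 = 1.38486344

1.38486344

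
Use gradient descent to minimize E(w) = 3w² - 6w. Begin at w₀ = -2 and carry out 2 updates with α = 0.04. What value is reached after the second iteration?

E′(w) = 6w - 6
w₁ = -2 − 0.04·(-18) = -1.28
w₂ = -1.28 − 0.04·(-13.68) = -0.7328

-0.7328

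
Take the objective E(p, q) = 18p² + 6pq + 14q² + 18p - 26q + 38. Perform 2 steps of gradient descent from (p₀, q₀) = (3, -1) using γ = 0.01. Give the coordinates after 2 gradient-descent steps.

(1.0104, -0.3088)

∇E = (36p + 6q + 18, 6p + 28q - 26)
Step 1: at (3, -1), ∇E = (120, -36) → (3, -1) − 0.01·(120, -36) = (1.8, -0.64)
Step 2: at (1.8, -0.64), ∇E = (78.96, -33.12) → (1.8, -0.64) − 0.01·(78.96, -33.12) = (1.0104, -0.3088)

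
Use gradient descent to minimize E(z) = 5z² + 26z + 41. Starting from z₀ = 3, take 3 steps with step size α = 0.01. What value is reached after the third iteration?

E′(z) = 10z + 26
z₁ = 3 − 0.01·56 = 2.44
z₂ = 2.44 − 0.01·50.4 = 1.936
z₃ = 1.936 − 0.01·45.36 = 1.4824

1.4824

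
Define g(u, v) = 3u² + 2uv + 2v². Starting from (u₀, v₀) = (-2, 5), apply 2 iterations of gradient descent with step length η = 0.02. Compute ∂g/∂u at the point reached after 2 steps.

∇g = (6u + 2v, 2u + 4v)
Step 1: at (-2, 5), ∇g = (-2, 16) → (-2, 5) − 0.02·(-2, 16) = (-1.96, 4.68)
Step 2: at (-1.96, 4.68), ∇g = (-2.4, 14.8) → (-1.96, 4.68) − 0.02·(-2.4, 14.8) = (-1.912, 4.384)
∂g/∂u at (-1.912, 4.384) = -2.704

-2.704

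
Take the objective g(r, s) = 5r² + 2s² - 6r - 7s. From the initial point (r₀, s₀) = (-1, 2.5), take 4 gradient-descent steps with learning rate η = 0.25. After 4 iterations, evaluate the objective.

∇g = (10r - 6, 4s - 7)
(r₁, s₁) = (-1, 2.5) − 0.25·(-16, 3) = (3, 1.75)
(r₂, s₂) = (3, 1.75) − 0.25·(24, 0) = (-3, 1.75)
(r₃, s₃) = (-3, 1.75) − 0.25·(-36, 0) = (6, 1.75)
(r₄, s₄) = (6, 1.75) − 0.25·(54, 0) = (-7.5, 1.75)
g(-7.5, 1.75) = 320.125

320.125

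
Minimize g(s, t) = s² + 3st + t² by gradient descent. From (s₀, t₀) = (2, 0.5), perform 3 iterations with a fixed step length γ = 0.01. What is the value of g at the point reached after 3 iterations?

∇g = (2s + 3t, 3s + 2t)
(s₁, t₁) = (2, 0.5) − 0.01·(5.5, 7) = (1.945, 0.43)
(s₂, t₂) = (1.945, 0.43) − 0.01·(5.18, 6.695) = (1.8932, 0.36305)
(s₃, t₃) = (1.8932, 0.36305) − 0.01·(4.87555, 6.4057) = (1.8444445, 0.298993)
g(1.8444445, 0.298993) = 5.14580031079475

5.14580031079475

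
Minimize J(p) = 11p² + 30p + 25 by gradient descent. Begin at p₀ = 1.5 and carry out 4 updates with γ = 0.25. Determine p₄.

J′(p) = 22p + 30
p₁ = 1.5 − 0.25·63 = -14.25
p₂ = -14.25 − 0.25·(-283.5) = 56.625
p₃ = 56.625 − 0.25·1275.75 = -262.3125
p₄ = -262.3125 − 0.25·(-5740.875) = 1172.90625

1172.90625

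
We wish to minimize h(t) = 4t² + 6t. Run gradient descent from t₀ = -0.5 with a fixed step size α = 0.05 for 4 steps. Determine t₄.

-0.7176

h′(t) = 8t + 6
t₁ = -0.5 − 0.05·2 = -0.6
t₂ = -0.6 − 0.05·1.2 = -0.66
t₃ = -0.66 − 0.05·0.72 = -0.696
t₄ = -0.696 − 0.05·0.432 = -0.7176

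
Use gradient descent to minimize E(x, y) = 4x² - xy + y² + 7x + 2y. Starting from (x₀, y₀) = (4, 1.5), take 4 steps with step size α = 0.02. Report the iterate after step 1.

∇E = (8x - y + 7, -x + 2y + 2)
Step 1: at (4, 1.5), ∇E = (37.5, 1) → (4, 1.5) − 0.02·(37.5, 1) = (3.25, 1.48)

(3.25, 1.48)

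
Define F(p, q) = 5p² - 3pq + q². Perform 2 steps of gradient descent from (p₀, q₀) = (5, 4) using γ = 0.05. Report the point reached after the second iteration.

∇F = (10p - 3q, -3p + 2q)
(p₁, q₁) = (5, 4) − 0.05·(38, -7) = (3.1, 4.35)
(p₂, q₂) = (3.1, 4.35) − 0.05·(17.95, -0.6) = (2.2025, 4.38)

(2.2025, 4.38)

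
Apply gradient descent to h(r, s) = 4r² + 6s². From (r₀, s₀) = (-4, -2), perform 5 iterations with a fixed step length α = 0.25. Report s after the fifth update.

∇h = (8r, 12s)
(r₁, s₁) = (-4, -2) − 0.25·(-32, -24) = (4, 4)
(r₂, s₂) = (4, 4) − 0.25·(32, 48) = (-4, -8)
(r₃, s₃) = (-4, -8) − 0.25·(-32, -96) = (4, 16)
(r₄, s₄) = (4, 16) − 0.25·(32, 192) = (-4, -32)
(r₅, s₅) = (-4, -32) − 0.25·(-32, -384) = (4, 64)
s = 64

64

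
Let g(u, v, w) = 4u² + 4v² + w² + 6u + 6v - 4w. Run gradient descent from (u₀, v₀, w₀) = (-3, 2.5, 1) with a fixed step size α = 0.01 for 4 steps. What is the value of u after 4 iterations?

∇g = (8u + 6, 8v + 6, 2w - 4)
(u₁, v₁, w₁) = (-3, 2.5, 1) − 0.01·(-18, 26, -2) = (-2.82, 2.24, 1.02)
(u₂, v₂, w₂) = (-2.82, 2.24, 1.02) − 0.01·(-16.56, 23.92, -1.96) = (-2.6544, 2.0008, 1.0396)
(u₃, v₃, w₃) = (-2.6544, 2.0008, 1.0396) − 0.01·(-15.2352, 22.0064, -1.9208) = (-2.502048, 1.780736, 1.058808)
(u₄, v₄, w₄) = (-2.502048, 1.780736, 1.058808) − 0.01·(-14.016384, 20.245888, -1.882384) = (-2.36188416, 1.57827712, 1.07763184)
u = -2.36188416

-2.36188416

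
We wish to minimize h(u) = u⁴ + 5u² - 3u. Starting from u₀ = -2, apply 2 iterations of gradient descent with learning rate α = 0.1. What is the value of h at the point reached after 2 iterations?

h′(u) = 4u³ + 10u - 3
Step 1: h′(-2) = -55; u₁ = -2 − 0.1·(-55) = 3.5
Step 2: h′(3.5) = 203.5; u₂ = 3.5 − 0.1·203.5 = -16.85
h(-16.85) = 82082.14850625

82082.14850625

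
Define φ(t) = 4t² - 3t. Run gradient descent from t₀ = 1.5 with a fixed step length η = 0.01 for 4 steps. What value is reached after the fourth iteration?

1.18094208

φ′(t) = 8t - 3
Step 1: φ′(1.5) = 9; t₁ = 1.5 − 0.01·9 = 1.41
Step 2: φ′(1.41) = 8.28; t₂ = 1.41 − 0.01·8.28 = 1.3272
Step 3: φ′(1.3272) = 7.6176; t₃ = 1.3272 − 0.01·7.6176 = 1.251024
Step 4: φ′(1.251024) = 7.008192; t₄ = 1.251024 − 0.01·7.008192 = 1.18094208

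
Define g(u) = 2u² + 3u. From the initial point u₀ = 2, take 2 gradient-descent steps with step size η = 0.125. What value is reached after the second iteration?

-0.0625

g′(u) = 4u + 3
Step 1: g′(2) = 11; u₁ = 2 − 0.125·11 = 0.625
Step 2: g′(0.625) = 5.5; u₂ = 0.625 − 0.125·5.5 = -0.0625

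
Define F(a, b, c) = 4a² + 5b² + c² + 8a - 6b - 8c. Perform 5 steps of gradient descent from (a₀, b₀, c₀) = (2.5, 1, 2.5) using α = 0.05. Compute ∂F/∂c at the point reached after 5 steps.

∇F = (8a + 8, 10b - 6, 2c - 8)
Step 1: at (2.5, 1, 2.5), ∇F = (28, 4, -3) → (2.5, 1, 2.5) − 0.05·(28, 4, -3) = (1.1, 0.8, 2.65)
Step 2: at (1.1, 0.8, 2.65), ∇F = (16.8, 2, -2.7) → (1.1, 0.8, 2.65) − 0.05·(16.8, 2, -2.7) = (0.26, 0.7, 2.785)
Step 3: at (0.26, 0.7, 2.785), ∇F = (10.08, 1, -2.43) → (0.26, 0.7, 2.785) − 0.05·(10.08, 1, -2.43) = (-0.244, 0.65, 2.9065)
Step 4: at (-0.244, 0.65, 2.9065), ∇F = (6.048, 0.5, -2.187) → (-0.244, 0.65, 2.9065) − 0.05·(6.048, 0.5, -2.187) = (-0.5464, 0.625, 3.01585)
Step 5: at (-0.5464, 0.625, 3.01585), ∇F = (3.6288, 0.25, -1.9683) → (-0.5464, 0.625, 3.01585) − 0.05·(3.6288, 0.25, -1.9683) = (-0.72784, 0.6125, 3.114265)
∂F/∂c at (-0.72784, 0.6125, 3.114265) = -1.77147

-1.77147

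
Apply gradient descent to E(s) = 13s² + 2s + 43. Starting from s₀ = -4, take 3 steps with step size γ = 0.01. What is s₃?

E′(s) = 26s + 2
Step 1: E′(-4) = -102; s₁ = -4 − 0.01·(-102) = -2.98
Step 2: E′(-2.98) = -75.48; s₂ = -2.98 − 0.01·(-75.48) = -2.2252
Step 3: E′(-2.2252) = -55.8552; s₃ = -2.2252 − 0.01·(-55.8552) = -1.666648

-1.666648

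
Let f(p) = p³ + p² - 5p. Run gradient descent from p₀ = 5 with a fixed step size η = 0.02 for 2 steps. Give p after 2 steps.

f′(p) = 3p² + 2p - 5
p₁ = 5 − 0.02·80 = 3.4
p₂ = 3.4 − 0.02·36.48 = 2.6704

2.6704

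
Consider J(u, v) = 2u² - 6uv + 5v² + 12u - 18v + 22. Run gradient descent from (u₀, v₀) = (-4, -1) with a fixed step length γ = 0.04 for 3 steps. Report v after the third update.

∇J = (4u - 6v + 12, -6u + 10v - 18)
Step 1: at (-4, -1), ∇J = (2, -4) → (-4, -1) − 0.04·(2, -4) = (-4.08, -0.84)
Step 2: at (-4.08, -0.84), ∇J = (0.72, -1.92) → (-4.08, -0.84) − 0.04·(0.72, -1.92) = (-4.1088, -0.7632)
Step 3: at (-4.1088, -0.7632), ∇J = (0.144, -0.9792) → (-4.1088, -0.7632) − 0.04·(0.144, -0.9792) = (-4.11456, -0.724032)
v = -0.724032

-0.724032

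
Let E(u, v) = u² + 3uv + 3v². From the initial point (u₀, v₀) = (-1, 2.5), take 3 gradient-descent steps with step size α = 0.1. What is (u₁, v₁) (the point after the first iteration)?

∇E = (2u + 3v, 3u + 6v)
Step 1: at (-1, 2.5), ∇E = (5.5, 12) → (-1, 2.5) − 0.1·(5.5, 12) = (-1.55, 1.3)

(-1.55, 1.3)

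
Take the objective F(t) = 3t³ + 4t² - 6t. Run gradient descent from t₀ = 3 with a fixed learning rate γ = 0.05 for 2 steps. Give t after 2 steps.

-2.581125

F′(t) = 9t² + 8t - 6
t₁ = 3 − 0.05·99 = -1.95
t₂ = -1.95 − 0.05·12.6225 = -2.581125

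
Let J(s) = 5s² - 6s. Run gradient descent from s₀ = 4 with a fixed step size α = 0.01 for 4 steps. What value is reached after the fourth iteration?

2.83074

J′(s) = 10s - 6
s₁ = 4 − 0.01·34 = 3.66
s₂ = 3.66 − 0.01·30.6 = 3.354
s₃ = 3.354 − 0.01·27.54 = 3.0786
s₄ = 3.0786 − 0.01·24.786 = 2.83074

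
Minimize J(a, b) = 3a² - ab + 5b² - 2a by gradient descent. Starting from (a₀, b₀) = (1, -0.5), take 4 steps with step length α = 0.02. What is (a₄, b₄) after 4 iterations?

∇J = (6a - b - 2, -a + 10b)
Step 1: at (1, -0.5), ∇J = (4.5, -6) → (1, -0.5) − 0.02·(4.5, -6) = (0.91, -0.38)
Step 2: at (0.91, -0.38), ∇J = (3.84, -4.71) → (0.91, -0.38) − 0.02·(3.84, -4.71) = (0.8332, -0.2858)
Step 3: at (0.8332, -0.2858), ∇J = (3.285, -3.6912) → (0.8332, -0.2858) − 0.02·(3.285, -3.6912) = (0.7675, -0.211976)
Step 4: at (0.7675, -0.211976), ∇J = (2.816976, -2.88726) → (0.7675, -0.211976) − 0.02·(2.816976, -2.88726) = (0.71116048, -0.1542308)

(0.71116048, -0.1542308)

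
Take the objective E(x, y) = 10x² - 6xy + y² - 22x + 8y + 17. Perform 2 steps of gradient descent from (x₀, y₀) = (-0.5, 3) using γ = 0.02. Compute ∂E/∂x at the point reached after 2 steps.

∇E = (20x - 6y - 22, -6x + 2y + 8)
(x₁, y₁) = (-0.5, 3) − 0.02·(-50, 17) = (0.5, 2.66)
(x₂, y₂) = (0.5, 2.66) − 0.02·(-27.96, 10.32) = (1.0592, 2.4536)
∂E/∂x at (1.0592, 2.4536) = -15.5376

-15.5376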